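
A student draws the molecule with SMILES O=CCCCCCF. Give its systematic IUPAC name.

6-fluorohexanal

The longest chain bearing the –CHO group is 6 carbons long (hexane).
An aldehyde (terminal –CHO) is the principal characteristic group, giving the suffix -al.
Choose the numbering such that the aldehyde carbon is C-1 by definition.
This places a fluoro group at C-6.
The name is 6-fluorohexanal.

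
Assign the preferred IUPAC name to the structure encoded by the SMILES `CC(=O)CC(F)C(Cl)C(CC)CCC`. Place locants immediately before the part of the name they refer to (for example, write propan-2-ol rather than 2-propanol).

5-chloro-6-ethyl-4-fluorononan-2-one

The longest carbon chain that includes the carbonyl has 9 carbons, so the parent hydride is nonane.
The principal characteristic group is a ketone (C=O on an internal carbon), named with the suffix -one.
The numbering direction is chosen so that numbering from this end puts the carbonyl group at C-2 rather than C-8.
This places the carbonyl at C-2; a chloro group at C-5; an ethyl group at C-6; a fluoro group at C-4.
Substituent prefixes are cited in alphabetical order (multiplying prefixes like di-/tri- are ignored for ordering).
The name is 5-chloro-6-ethyl-4-fluorononan-2-one.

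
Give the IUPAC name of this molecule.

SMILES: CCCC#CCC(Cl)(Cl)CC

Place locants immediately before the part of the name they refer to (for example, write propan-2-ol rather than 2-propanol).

7,7-dichloronon-4-yne

The longest carbon chain that includes the multiple bond has 9 carbons, so the parent hydride is nonane.
There is one C≡C triple bond, indicated by the ending -yne.
The numbering direction is chosen so that numbering from this end puts the triple bond at C-4 rather than C-5.
That gives the triple bond between C-4 and C-5; two chloro groups at C-7.
The name is 7,7-dichloronon-4-yne.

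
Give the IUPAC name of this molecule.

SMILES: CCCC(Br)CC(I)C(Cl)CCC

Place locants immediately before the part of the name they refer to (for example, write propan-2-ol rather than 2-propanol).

7-bromo-4-chloro-5-iododecane

The longest continuous carbon chain has 10 atoms, so the parent hydride is decane.
Number the chain so that the substituent locant set {4,5,7} is lower than {4,6,7} at the first point of difference.
That gives a bromo group at C-7; a chloro group at C-4; an iodo group at C-5.
The substituents are ordered alphabetically, ignoring any di-/tri- multipliers.
Putting it together: 7-bromo-4-chloro-5-iododecane.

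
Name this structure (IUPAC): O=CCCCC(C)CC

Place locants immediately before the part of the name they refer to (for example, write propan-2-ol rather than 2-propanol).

5-methylheptanal

The longest chain bearing the –CHO group is 7 carbons long (heptane).
The highest-priority functional group is an aldehyde (terminal –CHO), so the name ends in -al.
The numbering direction is chosen so that the aldehyde carbon is C-1 by definition.
With this numbering: a methyl group at C-5.
Assembling the pieces gives 5-methylheptanal.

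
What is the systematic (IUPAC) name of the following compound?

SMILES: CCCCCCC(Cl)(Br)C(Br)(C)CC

The longest carbon chain is 10 atoms: the parent is decane.
The numbering direction is chosen so that the substituent locant set {3,3,4,4} is lower than {7,7,8,8} at the first point of difference.
With this numbering: bromo groups at C-3 and C-4; a chloro group at C-4; a methyl group at C-3.
The substituents are ordered alphabetically, ignoring any di-/tri- multipliers.
Assembling the pieces gives 3,4-dibromo-4-chloro-3-methyldecane.

3,4-dibromo-4-chloro-3-methyldecane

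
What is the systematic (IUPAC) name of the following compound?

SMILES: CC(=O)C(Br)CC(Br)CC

3,5-dibromoheptan-2-one

Counting along the main chain through the carbonyl gives 7 carbons: the parent is heptane.
A ketone (C=O on an internal carbon) is the principal characteristic group, giving the suffix -one.
Number the chain so that numbering from this end puts the carbonyl group at C-2 rather than C-6.
That gives the carbonyl at C-2; bromo groups at C-3 and C-5.
Putting it together: 3,5-dibromoheptan-2-one.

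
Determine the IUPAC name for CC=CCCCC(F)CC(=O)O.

3-fluoronon-7-enoic acid

Counting along the main chain through the –COOH group and the multiple bond gives 9 carbons: the parent is nonane.
The principal characteristic group is a carboxylic acid (terminal –COOH), named with the suffix -oic acid.
The chain contains a C=C double bond, so the unsaturation ending is -ene.
The numbering direction is chosen so that the carboxylic acid carbon is C-1 by definition.
That gives the double bond between C-7 and C-8; a fluoro group at C-3.
Assembling the pieces gives 3-fluoronon-7-enoic acid.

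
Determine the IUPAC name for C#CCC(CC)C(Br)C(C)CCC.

Counting along the main chain through the multiple bond gives 9 carbons: the parent is nonane.
The chain contains a C≡C triple bond, so the unsaturation ending is -yne.
Number the chain so that numbering from this end puts the triple bond at C-1 rather than C-8.
With this numbering: the triple bond between C-1 and C-2; a bromo group at C-5; an ethyl group at C-4; a methyl group at C-6.
Prefixes are listed alphabetically: bromo, ethyl, methyl.
The name is 5-bromo-4-ethyl-6-methylnon-1-yne.

5-bromo-4-ethyl-6-methylnon-1-yne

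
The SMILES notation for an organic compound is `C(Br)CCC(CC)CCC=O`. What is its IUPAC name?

The longest carbon chain that includes the –CHO group has 7 carbons, so the parent hydride is heptane.
The principal characteristic group is an aldehyde (terminal –CHO), named with the suffix -al.
Number the chain so that the aldehyde carbon is C-1 by definition.
This places a bromo group at C-7; an ethyl group at C-4.
Prefixes are listed alphabetically: bromo, ethyl.
Putting it together: 7-bromo-4-ethylheptanal.

7-bromo-4-ethylheptanal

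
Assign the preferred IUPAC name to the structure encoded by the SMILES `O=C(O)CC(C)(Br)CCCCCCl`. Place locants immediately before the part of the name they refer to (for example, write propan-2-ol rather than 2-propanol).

Counting along the main chain through the –COOH group gives 8 carbons: the parent is octane.
The principal characteristic group is a carboxylic acid (terminal –COOH), named with the suffix -oic acid.
Choose the numbering such that the carboxylic acid carbon is C-1 by definition.
This places a bromo group at C-3; a chloro group at C-8; a methyl group at C-3.
Substituent prefixes are cited in alphabetical order (multiplying prefixes like di-/tri- are ignored for ordering).
The name is 3-bromo-8-chloro-3-methyloctanoic acid.

3-bromo-8-chloro-3-methyloctanoic acid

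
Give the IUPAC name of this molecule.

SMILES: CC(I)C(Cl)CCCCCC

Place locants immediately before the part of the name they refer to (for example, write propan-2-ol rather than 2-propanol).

The parent chain contains 9 carbons (nonane).
Choose the numbering such that the substituent locant set {2,3} is lower than {7,8} at the first point of difference.
With this numbering: a chloro group at C-3; an iodo group at C-2.
Substituent prefixes are cited in alphabetical order (multiplying prefixes like di-/tri- are ignored for ordering).
The name is 3-chloro-2-iodononane.

3-chloro-2-iodononane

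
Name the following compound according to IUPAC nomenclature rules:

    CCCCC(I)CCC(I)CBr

The parent chain contains 9 carbons (nonane).
Number the chain so that the substituent locant set {1,2,5} is lower than {5,8,9} at the first point of difference.
This places a bromo group at C-1; iodo groups at C-2 and C-5.
Substituent prefixes are cited in alphabetical order (multiplying prefixes like di-/tri- are ignored for ordering).
Assembling the pieces gives 1-bromo-2,5-diiodononane.

1-bromo-2,5-diiodononane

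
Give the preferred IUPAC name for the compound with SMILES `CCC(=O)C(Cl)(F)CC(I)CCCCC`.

The longest carbon chain that includes the carbonyl has 11 carbons, so the parent hydride is undecane.
The principal characteristic group is a ketone (C=O on an internal carbon), named with the suffix -one.
The numbering direction is chosen so that numbering from this end puts the carbonyl group at C-3 rather than C-9.
With this numbering: the carbonyl at C-3; a chloro group at C-4; a fluoro group at C-4; an iodo group at C-6.
Prefixes are listed alphabetically: chloro, fluoro, iodo.
The name is 4-chloro-4-fluoro-6-iodoundecan-3-one.

4-chloro-4-fluoro-6-iodoundecan-3-one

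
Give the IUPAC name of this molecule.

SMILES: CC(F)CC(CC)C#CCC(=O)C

The longest carbon chain that includes the carbonyl and the multiple bond has 9 carbons, so the parent hydride is nonane.
The highest-priority functional group is a ketone (C=O on an internal carbon), so the name ends in -one.
There is one C≡C triple bond, indicated by the ending -yne.
Choose the numbering such that numbering from this end puts the carbonyl group at C-2 rather than C-8.
That gives the carbonyl at C-2; the triple bond between C-4 and C-5; an ethyl group at C-6; a fluoro group at C-8.
The substituents are ordered alphabetically, ignoring any di-/tri- multipliers.
Assembling the pieces gives 6-ethyl-8-fluoronon-4-yn-2-one.

6-ethyl-8-fluoronon-4-yn-2-one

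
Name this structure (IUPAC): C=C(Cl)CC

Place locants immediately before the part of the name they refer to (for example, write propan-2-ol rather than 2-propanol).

The longest carbon chain that includes the multiple bond has 4 carbons, so the parent hydride is butane.
A C=C double bond in the chain gives the infix -ene-.
Choose the numbering such that numbering from this end puts the double bond at C-1 rather than C-3.
That gives the double bond between C-1 and C-2; a chloro group at C-2.
The name is 2-chlorobut-1-ene.

2-chlorobut-1-ene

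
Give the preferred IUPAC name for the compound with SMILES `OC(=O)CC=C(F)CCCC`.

4-fluorooct-3-enoic acid

Counting along the main chain through the –COOH group and the multiple bond gives 8 carbons: the parent is octane.
The principal characteristic group is a carboxylic acid (terminal –COOH), named with the suffix -oic acid.
A C=C double bond in the chain gives the infix -ene-.
Choose the numbering such that the carboxylic acid carbon is C-1 by definition.
This places the double bond between C-3 and C-4; a fluoro group at C-4.
The name is 4-fluorooct-3-enoic acid.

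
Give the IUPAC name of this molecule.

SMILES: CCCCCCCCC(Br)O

1-bromononan-1-ol

The longest carbon chain that includes the –OH group has 9 carbons, so the parent hydride is nonane.
An alcohol (–OH) is the principal characteristic group, giving the suffix -ol.
The numbering direction is chosen so that numbering from this end puts the hydroxyl group at C-1 rather than C-9.
That gives the hydroxyl at C-1; a bromo group at C-1.
The name is 1-bromononan-1-ol.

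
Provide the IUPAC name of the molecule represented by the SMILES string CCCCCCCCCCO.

The longest chain bearing the –OH group is 10 carbons long (decane).
The highest-priority functional group is an alcohol (–OH), so the name ends in -ol.
Choose the numbering such that numbering from this end puts the hydroxyl group at C-1 rather than C-10.
This places the hydroxyl at C-1.
The name is decan-1-ol.

decan-1-ol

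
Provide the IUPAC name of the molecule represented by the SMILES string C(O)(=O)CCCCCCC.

The longest chain bearing the –COOH group is 8 carbons long (octane).
The highest-priority functional group is a carboxylic acid (terminal –COOH), so the name ends in -oic acid.
The numbering direction is chosen so that the carboxylic acid carbon is C-1 by definition.
Assembling the pieces gives octanoic acid.

octanoic acid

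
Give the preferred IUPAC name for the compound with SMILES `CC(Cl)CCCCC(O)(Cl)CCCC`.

The longest chain bearing the –OH group is 11 carbons long (undecane).
An alcohol (–OH) is the principal characteristic group, giving the suffix -ol.
Choose the numbering such that numbering from this end puts the hydroxyl group at C-5 rather than C-7.
With this numbering: the hydroxyl at C-5; chloro groups at C-5 and C-10.
Putting it together: 5,10-dichloroundecan-5-ol.

5,10-dichloroundecan-5-ol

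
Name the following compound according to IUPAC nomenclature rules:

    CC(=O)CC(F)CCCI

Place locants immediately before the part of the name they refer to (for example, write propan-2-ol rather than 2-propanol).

The longest chain bearing the carbonyl is 7 carbons long (heptane).
The highest-priority functional group is a ketone (C=O on an internal carbon), so the name ends in -one.
Number the chain so that numbering from this end puts the carbonyl group at C-2 rather than C-6.
That gives the carbonyl at C-2; a fluoro group at C-4; an iodo group at C-7.
Substituent prefixes are cited in alphabetical order (multiplying prefixes like di-/tri- are ignored for ordering).
Assembling the pieces gives 4-fluoro-7-iodoheptan-2-one.

4-fluoro-7-iodoheptan-2-one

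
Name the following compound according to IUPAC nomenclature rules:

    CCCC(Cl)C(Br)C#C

The longest chain bearing the multiple bond is 7 carbons long (heptane).
There is one C≡C triple bond, indicated by the ending -yne.
Number the chain so that numbering from this end puts the triple bond at C-1 rather than C-6.
That gives the triple bond between C-1 and C-2; a bromo group at C-3; a chloro group at C-4.
Prefixes are listed alphabetically: bromo, chloro.
Assembling the pieces gives 3-bromo-4-chlorohept-1-yne.

3-bromo-4-chlorohept-1-yne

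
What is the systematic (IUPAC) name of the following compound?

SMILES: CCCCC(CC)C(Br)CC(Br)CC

The longest carbon chain is 10 atoms: the parent is decane.
The numbering direction is chosen so that the substituent locant set {3,5,6} is lower than {5,6,8} at the first point of difference.
This places bromo groups at C-3 and C-5; an ethyl group at C-6.
Prefixes are listed alphabetically: bromo, ethyl.
The name is 3,5-dibromo-6-ethyldecane.

3,5-dibromo-6-ethyldecane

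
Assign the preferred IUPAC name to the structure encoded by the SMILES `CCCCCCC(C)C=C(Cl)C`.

2-chloro-4-methyldec-2-ene

The longest chain bearing the multiple bond is 10 carbons long (decane).
The chain contains a C=C double bond, so the unsaturation ending is -ene.
Number the chain so that numbering from this end puts the double bond at C-2 rather than C-8.
This places the double bond between C-2 and C-3; a chloro group at C-2; a methyl group at C-4.
Prefixes are listed alphabetically: chloro, methyl.
Assembling the pieces gives 2-chloro-4-methyldec-2-ene.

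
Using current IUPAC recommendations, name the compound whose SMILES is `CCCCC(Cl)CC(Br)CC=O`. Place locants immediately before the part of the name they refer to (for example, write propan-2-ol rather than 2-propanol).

The longest carbon chain that includes the –CHO group has 9 carbons, so the parent hydride is nonane.
The highest-priority functional group is an aldehyde (terminal –CHO), so the name ends in -al.
Choose the numbering such that the aldehyde carbon is C-1 by definition.
This places a bromo group at C-3; a chloro group at C-5.
The substituents are ordered alphabetically, ignoring any di-/tri- multipliers.
The name is 3-bromo-5-chlorononanal.

3-bromo-5-chlorononanal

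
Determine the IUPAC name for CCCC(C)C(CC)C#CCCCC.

The longest chain bearing the multiple bond is 11 carbons long (undecane).
The chain contains a C≡C triple bond, so the unsaturation ending is -yne.
Number the chain so that numbering from this end puts the triple bond at C-5 rather than C-6.
With this numbering: the triple bond between C-5 and C-6; an ethyl group at C-7; a methyl group at C-8.
Prefixes are listed alphabetically: ethyl, methyl.
Assembling the pieces gives 7-ethyl-8-methylundec-5-yne.

7-ethyl-8-methylundec-5-yne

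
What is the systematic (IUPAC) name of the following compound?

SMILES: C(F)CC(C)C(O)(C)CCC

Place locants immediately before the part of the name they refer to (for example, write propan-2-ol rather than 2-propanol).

Counting along the main chain through the –OH group gives 7 carbons: the parent is heptane.
The highest-priority functional group is an alcohol (–OH), so the name ends in -ol.
The numbering direction is chosen so that the substituent locant set {1,3,4} is lower than {4,5,7} at the first point of difference.
With this numbering: the hydroxyl at C-4; a fluoro group at C-1; methyl groups at C-3 and C-4.
The substituents are ordered alphabetically, ignoring any di-/tri- multipliers.
Putting it together: 1-fluoro-3,4-dimethylheptan-4-ol.

1-fluoro-3,4-dimethylheptan-4-ol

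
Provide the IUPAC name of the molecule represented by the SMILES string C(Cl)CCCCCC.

The longest carbon chain is 7 atoms: the parent is heptane.
Number the chain so that the substituent locant set {1} is lower than {7} at the first point of difference.
That gives a chloro group at C-1.
Putting it together: 1-chloroheptane.

1-chloroheptane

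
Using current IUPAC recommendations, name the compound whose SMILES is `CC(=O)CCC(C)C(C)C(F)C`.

7-fluoro-5,6-dimethyloctan-2-one

The longest carbon chain that includes the carbonyl has 8 carbons, so the parent hydride is octane.
The principal characteristic group is a ketone (C=O on an internal carbon), named with the suffix -one.
The numbering direction is chosen so that numbering from this end puts the carbonyl group at C-2 rather than C-7.
With this numbering: the carbonyl at C-2; a fluoro group at C-7; methyl groups at C-5 and C-6.
Substituent prefixes are cited in alphabetical order (multiplying prefixes like di-/tri- are ignored for ordering).
The name is 7-fluoro-5,6-dimethyloctan-2-one.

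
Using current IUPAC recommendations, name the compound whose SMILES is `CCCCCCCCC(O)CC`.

Counting along the main chain through the –OH group gives 11 carbons: the parent is undecane.
An alcohol (–OH) is the principal characteristic group, giving the suffix -ol.
Number the chain so that numbering from this end puts the hydroxyl group at C-3 rather than C-9.
That gives the hydroxyl at C-3.
Assembling the pieces gives undecan-3-ol.

undecan-3-ol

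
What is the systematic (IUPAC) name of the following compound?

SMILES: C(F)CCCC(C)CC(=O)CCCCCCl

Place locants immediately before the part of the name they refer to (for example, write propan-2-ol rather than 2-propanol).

The longest carbon chain that includes the carbonyl has 12 carbons, so the parent hydride is dodecane.
The principal characteristic group is a ketone (C=O on an internal carbon), named with the suffix -one.
The numbering direction is chosen so that numbering from this end puts the carbonyl group at C-6 rather than C-7.
This places the carbonyl at C-6; a chloro group at C-1; a fluoro group at C-12; a methyl group at C-8.
Substituent prefixes are cited in alphabetical order (multiplying prefixes like di-/tri- are ignored for ordering).
Putting it together: 1-chloro-12-fluoro-8-methyldodecan-6-one.

1-chloro-12-fluoro-8-methyldodecan-6-one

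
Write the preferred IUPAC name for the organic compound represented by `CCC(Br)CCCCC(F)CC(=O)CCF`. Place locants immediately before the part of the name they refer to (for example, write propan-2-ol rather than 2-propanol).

10-bromo-1,5-difluorododecan-3-one

Counting along the main chain through the carbonyl gives 12 carbons: the parent is dodecane.
The highest-priority functional group is a ketone (C=O on an internal carbon), so the name ends in -one.
Choose the numbering such that numbering from this end puts the carbonyl group at C-3 rather than C-10.
With this numbering: the carbonyl at C-3; a bromo group at C-10; fluoro groups at C-1 and C-5.
Prefixes are listed alphabetically: bromo, fluoro.
The name is 10-bromo-1,5-difluorododecan-3-one.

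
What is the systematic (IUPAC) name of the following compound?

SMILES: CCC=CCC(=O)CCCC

dec-7-en-5-one

Counting along the main chain through the carbonyl and the multiple bond gives 10 carbons: the parent is decane.
The principal characteristic group is a ketone (C=O on an internal carbon), named with the suffix -one.
There is one C=C double bond, indicated by the ending -ene.
Choose the numbering such that numbering from this end puts the carbonyl group at C-5 rather than C-6.
That gives the carbonyl at C-5; the double bond between C-7 and C-8.
Putting it together: dec-7-en-5-one.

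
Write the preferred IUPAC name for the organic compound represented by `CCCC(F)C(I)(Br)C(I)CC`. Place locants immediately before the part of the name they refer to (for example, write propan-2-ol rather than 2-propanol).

4-bromo-5-fluoro-3,4-diiodooctane

The longest carbon chain is 8 atoms: the parent is octane.
Number the chain so that the substituent locant set {3,4,4,5} is lower than {4,5,5,6} at the first point of difference.
This places a bromo group at C-4; a fluoro group at C-5; iodo groups at C-3 and C-4.
Substituent prefixes are cited in alphabetical order (multiplying prefixes like di-/tri- are ignored for ordering).
The name is 4-bromo-5-fluoro-3,4-diiodooctane.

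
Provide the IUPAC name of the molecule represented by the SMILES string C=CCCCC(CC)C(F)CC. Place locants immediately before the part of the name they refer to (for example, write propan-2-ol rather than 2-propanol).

6-ethyl-7-fluoronon-1-ene

The longest carbon chain that includes the multiple bond has 9 carbons, so the parent hydride is nonane.
There is one C=C double bond, indicated by the ending -ene.
Choose the numbering such that numbering from this end puts the double bond at C-1 rather than C-8.
This places the double bond between C-1 and C-2; an ethyl group at C-6; a fluoro group at C-7.
The substituents are ordered alphabetically, ignoring any di-/tri- multipliers.
Putting it together: 6-ethyl-7-fluoronon-1-ene.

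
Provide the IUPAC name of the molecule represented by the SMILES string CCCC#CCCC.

The longest carbon chain that includes the multiple bond has 8 carbons, so the parent hydride is octane.
There is one C≡C triple bond, indicated by the ending -yne.
Numbering from either end gives identical locants here.
This places the triple bond between C-4 and C-5.
Assembling the pieces gives oct-4-yne.

oct-4-yne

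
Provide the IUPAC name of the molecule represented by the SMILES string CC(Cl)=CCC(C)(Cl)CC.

2,5-dichloro-5-methylhept-2-ene

Counting along the main chain through the multiple bond gives 7 carbons: the parent is heptane.
A C=C double bond in the chain gives the infix -ene-.
Choose the numbering such that numbering from this end puts the double bond at C-2 rather than C-5.
This places the double bond between C-2 and C-3; chloro groups at C-2 and C-5; a methyl group at C-5.
The substituents are ordered alphabetically, ignoring any di-/tri- multipliers.
Putting it together: 2,5-dichloro-5-methylhept-2-ene.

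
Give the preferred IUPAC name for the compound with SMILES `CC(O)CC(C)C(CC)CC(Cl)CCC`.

Counting along the main chain through the –OH group gives 10 carbons: the parent is decane.
The principal characteristic group is an alcohol (–OH), named with the suffix -ol.
Number the chain so that numbering from this end puts the hydroxyl group at C-2 rather than C-9.
This places the hydroxyl at C-2; a chloro group at C-7; an ethyl group at C-5; a methyl group at C-4.
The substituents are ordered alphabetically, ignoring any di-/tri- multipliers.
Putting it together: 7-chloro-5-ethyl-4-methyldecan-2-ol.

7-chloro-5-ethyl-4-methyldecan-2-ol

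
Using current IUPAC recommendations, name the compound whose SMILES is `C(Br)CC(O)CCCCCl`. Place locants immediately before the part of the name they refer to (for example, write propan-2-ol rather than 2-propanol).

1-bromo-7-chloroheptan-3-ol

The longest chain bearing the –OH group is 7 carbons long (heptane).
An alcohol (–OH) is the principal characteristic group, giving the suffix -ol.
Choose the numbering such that numbering from this end puts the hydroxyl group at C-3 rather than C-5.
This places the hydroxyl at C-3; a bromo group at C-1; a chloro group at C-7.
Substituent prefixes are cited in alphabetical order (multiplying prefixes like di-/tri- are ignored for ordering).
Putting it together: 1-bromo-7-chloroheptan-3-ol.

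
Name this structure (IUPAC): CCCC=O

butanal

The longest chain bearing the –CHO group is 4 carbons long (butane).
An aldehyde (terminal –CHO) is the principal characteristic group, giving the suffix -al.
The numbering direction is chosen so that the aldehyde carbon is C-1 by definition.
Putting it together: butanal.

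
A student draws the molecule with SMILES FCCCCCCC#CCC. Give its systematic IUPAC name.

10-fluorodec-3-yne

The longest carbon chain that includes the multiple bond has 10 carbons, so the parent hydride is decane.
There is one C≡C triple bond, indicated by the ending -yne.
Choose the numbering such that numbering from this end puts the triple bond at C-3 rather than C-7.
That gives the triple bond between C-3 and C-4; a fluoro group at C-10.
Assembling the pieces gives 10-fluorodec-3-yne.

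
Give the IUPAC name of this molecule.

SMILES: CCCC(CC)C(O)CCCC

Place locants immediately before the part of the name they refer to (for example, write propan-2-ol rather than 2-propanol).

The longest carbon chain that includes the –OH group has 9 carbons, so the parent hydride is nonane.
The highest-priority functional group is an alcohol (–OH), so the name ends in -ol.
The numbering direction is chosen so that the substituent locant set {4} is lower than {6} at the first point of difference.
This places the hydroxyl at C-5; an ethyl group at C-4.
The name is 4-ethylnonan-5-ol.

4-ethylnonan-5-ol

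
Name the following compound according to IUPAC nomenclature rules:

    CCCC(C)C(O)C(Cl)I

Counting along the main chain through the –OH group gives 6 carbons: the parent is hexane.
The highest-priority functional group is an alcohol (–OH), so the name ends in -ol.
Number the chain so that numbering from this end puts the hydroxyl group at C-2 rather than C-5.
With this numbering: the hydroxyl at C-2; a chloro group at C-1; an iodo group at C-1; a methyl group at C-3.
Substituent prefixes are cited in alphabetical order (multiplying prefixes like di-/tri- are ignored for ordering).
Putting it together: 1-chloro-1-iodo-3-methylhexan-2-ol.

1-chloro-1-iodo-3-methylhexan-2-ol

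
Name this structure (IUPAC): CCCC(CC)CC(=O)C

The longest chain bearing the carbonyl is 7 carbons long (heptane).
The highest-priority functional group is a ketone (C=O on an internal carbon), so the name ends in -one.
Choose the numbering such that numbering from this end puts the carbonyl group at C-2 rather than C-6.
With this numbering: the carbonyl at C-2; an ethyl group at C-4.
Assembling the pieces gives 4-ethylheptan-2-one.

4-ethylheptan-2-one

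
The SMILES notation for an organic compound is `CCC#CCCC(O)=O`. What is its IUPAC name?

The longest chain bearing the –COOH group and the multiple bond is 7 carbons long (heptane).
The principal characteristic group is a carboxylic acid (terminal –COOH), named with the suffix -oic acid.
The chain contains a C≡C triple bond, so the unsaturation ending is -yne.
Number the chain so that the carboxylic acid carbon is C-1 by definition.
This places the triple bond between C-4 and C-5.
Assembling the pieces gives hept-4-ynoic acid.

hept-4-ynoic acid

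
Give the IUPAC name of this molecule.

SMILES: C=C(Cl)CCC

2-chloropent-1-ene

The longest carbon chain that includes the multiple bond has 5 carbons, so the parent hydride is pentane.
A C=C double bond in the chain gives the infix -ene-.
The numbering direction is chosen so that numbering from this end puts the double bond at C-1 rather than C-4.
This places the double bond between C-1 and C-2; a chloro group at C-2.
The name is 2-chloropent-1-ene.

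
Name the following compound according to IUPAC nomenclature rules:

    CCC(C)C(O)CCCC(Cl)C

Counting along the main chain through the –OH group gives 9 carbons: the parent is nonane.
The principal characteristic group is an alcohol (–OH), named with the suffix -ol.
Choose the numbering such that numbering from this end puts the hydroxyl group at C-4 rather than C-6.
This places the hydroxyl at C-4; a chloro group at C-8; a methyl group at C-3.
The substituents are ordered alphabetically, ignoring any di-/tri- multipliers.
Assembling the pieces gives 8-chloro-3-methylnonan-4-ol.

8-chloro-3-methylnonan-4-ol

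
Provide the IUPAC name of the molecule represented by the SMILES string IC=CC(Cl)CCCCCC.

3-chloro-1-iodonon-1-ene

Counting along the main chain through the multiple bond gives 9 carbons: the parent is nonane.
There is one C=C double bond, indicated by the ending -ene.
Number the chain so that numbering from this end puts the double bond at C-1 rather than C-8.
That gives the double bond between C-1 and C-2; a chloro group at C-3; an iodo group at C-1.
The substituents are ordered alphabetically, ignoring any di-/tri- multipliers.
Assembling the pieces gives 3-chloro-1-iodonon-1-ene.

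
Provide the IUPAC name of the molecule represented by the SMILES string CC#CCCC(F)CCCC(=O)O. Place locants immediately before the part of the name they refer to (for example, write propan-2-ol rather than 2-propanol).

5-fluorodec-8-ynoic acid

The longest carbon chain that includes the –COOH group and the multiple bond has 10 carbons, so the parent hydride is decane.
The principal characteristic group is a carboxylic acid (terminal –COOH), named with the suffix -oic acid.
A C≡C triple bond in the chain gives the infix -yne-.
Choose the numbering such that the carboxylic acid carbon is C-1 by definition.
With this numbering: the triple bond between C-8 and C-9; a fluoro group at C-5.
Putting it together: 5-fluorodec-8-ynoic acid.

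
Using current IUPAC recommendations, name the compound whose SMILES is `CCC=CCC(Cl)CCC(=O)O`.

Counting along the main chain through the –COOH group and the multiple bond gives 9 carbons: the parent is nonane.
The principal characteristic group is a carboxylic acid (terminal –COOH), named with the suffix -oic acid.
A C=C double bond in the chain gives the infix -ene-.
Choose the numbering such that the carboxylic acid carbon is C-1 by definition.
That gives the double bond between C-6 and C-7; a chloro group at C-4.
Putting it together: 4-chloronon-6-enoic acid.

4-chloronon-6-enoic acid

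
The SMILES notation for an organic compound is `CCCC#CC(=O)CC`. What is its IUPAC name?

oct-4-yn-3-one

The longest chain bearing the carbonyl and the multiple bond is 8 carbons long (octane).
The highest-priority functional group is a ketone (C=O on an internal carbon), so the name ends in -one.
There is one C≡C triple bond, indicated by the ending -yne.
Choose the numbering such that numbering from this end puts the carbonyl group at C-3 rather than C-6.
This places the carbonyl at C-3; the triple bond between C-4 and C-5.
The name is oct-4-yn-3-one.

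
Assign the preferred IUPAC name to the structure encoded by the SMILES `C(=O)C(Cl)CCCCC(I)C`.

The longest carbon chain that includes the –CHO group has 8 carbons, so the parent hydride is octane.
The principal characteristic group is an aldehyde (terminal –CHO), named with the suffix -al.
The numbering direction is chosen so that the aldehyde carbon is C-1 by definition.
This places a chloro group at C-2; an iodo group at C-7.
Substituent prefixes are cited in alphabetical order (multiplying prefixes like di-/tri- are ignored for ordering).
The name is 2-chloro-7-iodooctanal.

2-chloro-7-iodooctanal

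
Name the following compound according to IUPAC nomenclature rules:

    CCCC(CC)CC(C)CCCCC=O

The longest chain bearing the –CHO group is 11 carbons long (undecane).
The principal characteristic group is an aldehyde (terminal –CHO), named with the suffix -al.
Number the chain so that the aldehyde carbon is C-1 by definition.
This places an ethyl group at C-8; a methyl group at C-6.
Substituent prefixes are cited in alphabetical order (multiplying prefixes like di-/tri- are ignored for ordering).
Putting it together: 8-ethyl-6-methylundecanal.

8-ethyl-6-methylundecanal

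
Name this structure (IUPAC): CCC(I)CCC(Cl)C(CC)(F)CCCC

The longest continuous carbon chain has 11 atoms, so the parent hydride is undecane.
Number the chain so that the substituent locant set {3,6,7,7} is lower than {5,5,6,9} at the first point of difference.
That gives a chloro group at C-6; an ethyl group at C-7; a fluoro group at C-7; an iodo group at C-3.
Substituent prefixes are cited in alphabetical order (multiplying prefixes like di-/tri- are ignored for ordering).
Putting it together: 6-chloro-7-ethyl-7-fluoro-3-iodoundecane.

6-chloro-7-ethyl-7-fluoro-3-iodoundecane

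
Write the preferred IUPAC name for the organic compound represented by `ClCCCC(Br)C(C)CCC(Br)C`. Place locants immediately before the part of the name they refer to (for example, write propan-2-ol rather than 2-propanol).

4,8-dibromo-1-chloro-5-methylnonane

The longest carbon chain is 9 atoms: the parent is nonane.
Choose the numbering such that the substituent locant set {1,4,5,8} is lower than {2,5,6,9} at the first point of difference.
That gives bromo groups at C-4 and C-8; a chloro group at C-1; a methyl group at C-5.
Substituent prefixes are cited in alphabetical order (multiplying prefixes like di-/tri- are ignored for ordering).
The name is 4,8-dibromo-1-chloro-5-methylnonane.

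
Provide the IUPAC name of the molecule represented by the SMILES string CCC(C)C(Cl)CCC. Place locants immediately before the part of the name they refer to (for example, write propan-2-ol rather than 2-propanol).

4-chloro-3-methylheptane

The longest carbon chain is 7 atoms: the parent is heptane.
The numbering direction is chosen so that the substituent locant set {3,4} is lower than {4,5} at the first point of difference.
With this numbering: a chloro group at C-4; a methyl group at C-3.
Substituent prefixes are cited in alphabetical order (multiplying prefixes like di-/tri- are ignored for ordering).
Putting it together: 4-chloro-3-methylheptane.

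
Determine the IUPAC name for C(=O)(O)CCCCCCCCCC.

The longest carbon chain that includes the –COOH group has 11 carbons, so the parent hydride is undecane.
The highest-priority functional group is a carboxylic acid (terminal –COOH), so the name ends in -oic acid.
The numbering direction is chosen so that the carboxylic acid carbon is C-1 by definition.
The name is undecanoic acid.

undecanoic acid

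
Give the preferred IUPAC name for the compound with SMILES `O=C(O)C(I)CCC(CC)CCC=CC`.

5-ethyl-2-iododec-8-enoic acid

The longest carbon chain that includes the –COOH group and the multiple bond has 10 carbons, so the parent hydride is decane.
A carboxylic acid (terminal –COOH) is the principal characteristic group, giving the suffix -oic acid.
A C=C double bond in the chain gives the infix -ene-.
Number the chain so that the carboxylic acid carbon is C-1 by definition.
That gives the double bond between C-8 and C-9; an ethyl group at C-5; an iodo group at C-2.
Substituent prefixes are cited in alphabetical order (multiplying prefixes like di-/tri- are ignored for ordering).
Putting it together: 5-ethyl-2-iododec-8-enoic acid.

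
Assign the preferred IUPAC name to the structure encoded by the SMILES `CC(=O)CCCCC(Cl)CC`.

Counting along the main chain through the carbonyl gives 9 carbons: the parent is nonane.
A ketone (C=O on an internal carbon) is the principal characteristic group, giving the suffix -one.
Number the chain so that numbering from this end puts the carbonyl group at C-2 rather than C-8.
This places the carbonyl at C-2; a chloro group at C-7.
Assembling the pieces gives 7-chlorononan-2-one.

7-chlorononan-2-one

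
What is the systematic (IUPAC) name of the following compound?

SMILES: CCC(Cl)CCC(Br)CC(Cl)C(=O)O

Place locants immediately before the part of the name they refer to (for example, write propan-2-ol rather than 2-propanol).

4-bromo-2,7-dichlorononanoic acid

Counting along the main chain through the –COOH group gives 9 carbons: the parent is nonane.
The highest-priority functional group is a carboxylic acid (terminal –COOH), so the name ends in -oic acid.
Number the chain so that the carboxylic acid carbon is C-1 by definition.
That gives a bromo group at C-4; chloro groups at C-2 and C-7.
The substituents are ordered alphabetically, ignoring any di-/tri- multipliers.
Assembling the pieces gives 4-bromo-2,7-dichlorononanoic acid.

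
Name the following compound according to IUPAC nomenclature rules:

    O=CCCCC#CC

hept-5-ynal

The longest chain bearing the –CHO group and the multiple bond is 7 carbons long (heptane).
An aldehyde (terminal –CHO) is the principal characteristic group, giving the suffix -al.
There is one C≡C triple bond, indicated by the ending -yne.
Number the chain so that the aldehyde carbon is C-1 by definition.
With this numbering: the triple bond between C-5 and C-6.
The name is hept-5-ynal.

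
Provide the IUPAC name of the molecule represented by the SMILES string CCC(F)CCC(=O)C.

5-fluoroheptan-2-one

The longest carbon chain that includes the carbonyl has 7 carbons, so the parent hydride is heptane.
A ketone (C=O on an internal carbon) is the principal characteristic group, giving the suffix -one.
Number the chain so that numbering from this end puts the carbonyl group at C-2 rather than C-6.
That gives the carbonyl at C-2; a fluoro group at C-5.
The name is 5-fluoroheptan-2-one.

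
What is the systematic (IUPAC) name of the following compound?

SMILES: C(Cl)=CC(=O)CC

1-chloropent-1-en-3-one

The longest chain bearing the carbonyl and the multiple bond is 5 carbons long (pentane).
A ketone (C=O on an internal carbon) is the principal characteristic group, giving the suffix -one.
The chain contains a C=C double bond, so the unsaturation ending is -ene.
The numbering direction is chosen so that numbering from this end puts the double bond at C-1 rather than C-4.
This places the carbonyl at C-3; the double bond between C-1 and C-2; a chloro group at C-1.
Assembling the pieces gives 1-chloropent-1-en-3-one.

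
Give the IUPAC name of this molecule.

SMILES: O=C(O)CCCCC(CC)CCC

Counting along the main chain through the –COOH group gives 9 carbons: the parent is nonane.
The principal characteristic group is a carboxylic acid (terminal –COOH), named with the suffix -oic acid.
Number the chain so that the carboxylic acid carbon is C-1 by definition.
That gives an ethyl group at C-6.
Assembling the pieces gives 6-ethylnonanoic acid.

6-ethylnonanoic acid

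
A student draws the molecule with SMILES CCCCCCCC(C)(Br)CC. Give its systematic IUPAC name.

3-bromo-3-methyldecane

The longest continuous carbon chain has 10 atoms, so the parent hydride is decane.
The numbering direction is chosen so that the substituent locant set {3,3} is lower than {8,8} at the first point of difference.
With this numbering: a bromo group at C-3; a methyl group at C-3.
Prefixes are listed alphabetically: bromo, methyl.
The name is 3-bromo-3-methyldecane.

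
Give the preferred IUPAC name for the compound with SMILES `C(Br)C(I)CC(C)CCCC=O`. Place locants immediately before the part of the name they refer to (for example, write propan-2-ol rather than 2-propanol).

Counting along the main chain through the –CHO group gives 8 carbons: the parent is octane.
The principal characteristic group is an aldehyde (terminal –CHO), named with the suffix -al.
Number the chain so that the aldehyde carbon is C-1 by definition.
This places a bromo group at C-8; an iodo group at C-7; a methyl group at C-5.
The substituents are ordered alphabetically, ignoring any di-/tri- multipliers.
Putting it together: 8-bromo-7-iodo-5-methyloctanal.

8-bromo-7-iodo-5-methyloctanal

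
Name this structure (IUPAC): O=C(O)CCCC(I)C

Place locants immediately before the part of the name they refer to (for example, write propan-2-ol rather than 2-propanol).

The longest carbon chain that includes the –COOH group has 6 carbons, so the parent hydride is hexane.
The highest-priority functional group is a carboxylic acid (terminal –COOH), so the name ends in -oic acid.
Number the chain so that the carboxylic acid carbon is C-1 by definition.
With this numbering: an iodo group at C-5.
Assembling the pieces gives 5-iodohexanoic acid.

5-iodohexanoic acid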